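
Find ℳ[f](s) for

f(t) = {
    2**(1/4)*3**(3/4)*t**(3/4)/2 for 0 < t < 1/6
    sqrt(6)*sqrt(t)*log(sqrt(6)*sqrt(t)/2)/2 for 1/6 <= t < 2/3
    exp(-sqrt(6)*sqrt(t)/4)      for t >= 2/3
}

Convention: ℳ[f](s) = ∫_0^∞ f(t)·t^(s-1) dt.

(2*2**(4*s)*(4*s + 3)*(4*s**2 + 4*s + 1)*uppergamma(2*s, 1/2) - 2*2**(2*s)*(4*s + 3) + s*(4*s + 3)*log(4) + 4*s + (4*s + 3)*log(2) + sqrt(2)*(4*s**2 + 4*s + 1) + 3)/(6**s*(4*s + 3)*(4*s**2 + 4*s + 1))
  Re(s) > -3/4

reversing the common scale on t: t**(3/4) on [0, 1/4); sqrt(t)*log(sqrt(t)) on [1/4, 1); exp(-sqrt(t)/2) on [1, ∞)
the power substitution comes off first: t**(3/2) on [0, 1/2); t*log(t) on [1/2, 1); exp(-t/2) on [1, ∞)
slice at 1/6, 2/3, transform all 3 pieces, and sum them
for t in [0, 1/6): the term is ∫ 2**(1/4)*3**(3/4)*t**(3/4)/2·t^(s-1)
∫ over [1/6, 2/3) of sqrt(6)*sqrt(t)*log(sqrt(6)*sqrt(t)/2)/2·t^(s-1) joins the sum
segment [2/3, ∞) carries exp(-sqrt(6)*sqrt(t)/4); integrate it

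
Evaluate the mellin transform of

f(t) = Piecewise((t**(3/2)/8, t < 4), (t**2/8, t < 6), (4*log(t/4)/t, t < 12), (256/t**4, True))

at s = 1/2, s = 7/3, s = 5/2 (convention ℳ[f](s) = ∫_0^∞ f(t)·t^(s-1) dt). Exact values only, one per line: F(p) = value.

F(1/2) = -1508*sqrt(3)/567 - 4*sqrt(3)*log(3)/3 - 4*sqrt(6)*log(2)/3 - 3/5 + 4*sqrt(6)*log(3)/3 + 67*sqrt(6)/15
F(7/3) = -389*12**(1/3)/15 - 960*2**(2/3)/299 + log(2**(18*6**(1/3))*3**(-18*6**(1/3) + 36*12**(1/3))) + 1323*6**(1/3)/26
F(5/2) = -1088*sqrt(3)/27 - 56/9 + log(2**(16*sqrt(6))*3**(-16*sqrt(6) + 64*sqrt(3))) + 140*sqrt(6)/3

back out the common scale on t: sqrt(2)*t**(3/2)/4 on [0, 2); t**2/2 on [2, 3); 2*log(t/2)/t on [3, 6); …
invert the common scale on t to get t**(3/2) on [0, 1); 2*t**2 on [1, 3/2); log(t)/t on [3/2, 3); …
the 4 pieces separated at 4, 6, 12 each add one integral
for t in [0, 4): the term is ∫ t**(3/2)/8·t^(s-1)
over [4, 6), the kernel integral of t**2/8 enters the sum
on [6, 12) integrate f = 4*log(t/4)/t against the kernel
the [12, ∞) slice contributes ∫ 256/t**4·t^(s-1) dt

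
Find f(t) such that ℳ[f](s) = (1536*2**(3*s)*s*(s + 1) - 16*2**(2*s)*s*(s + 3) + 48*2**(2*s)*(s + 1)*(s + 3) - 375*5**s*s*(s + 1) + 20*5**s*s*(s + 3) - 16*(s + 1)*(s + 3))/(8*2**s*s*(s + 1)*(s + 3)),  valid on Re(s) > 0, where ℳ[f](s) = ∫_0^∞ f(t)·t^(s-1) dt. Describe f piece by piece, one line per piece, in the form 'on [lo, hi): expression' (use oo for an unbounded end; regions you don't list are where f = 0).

slice at 1/2, 2, 5/2, transform all 4 pieces, and sum them
on [0, 1/2) integrate f = 4 against the kernel
∫ over [1/2, 2) of 6·t^(s-1) joins the sum
on [2, 5/2) integrate f = t against the kernel
segment [5/2, 4) carries 3*t**3; integrate it

on [0, 1/2): 4
on [1/2, 2): 6
on [2, 5/2): t
on [5/2, 4): 3*t**3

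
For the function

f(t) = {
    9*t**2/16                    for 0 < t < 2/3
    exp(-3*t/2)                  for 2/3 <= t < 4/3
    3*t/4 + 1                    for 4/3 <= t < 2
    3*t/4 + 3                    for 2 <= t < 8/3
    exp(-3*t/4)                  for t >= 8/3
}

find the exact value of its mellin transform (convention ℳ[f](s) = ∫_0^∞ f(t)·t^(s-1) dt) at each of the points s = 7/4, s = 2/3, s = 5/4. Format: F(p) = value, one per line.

undo the common scale on t: 9*t**2/4 on [0, 1/3); exp(-3*t) on [1/3, 2/3); 3*t/2 + 1 on [2/3, 1); …
strip the common scale on t: t**2 on [0, 1/2); exp(-2*t) on [1/2, 1); t + 1 on [1, 3/2); …
f breaks at 2/3, 4/3, 2, 8/3 into 5 integrals to sum
on [0, 2/3): add ∫ 9*t**2/16·t^(s-1) dt
segment 2/3 to 4/3 holds exp(-3*t/2); add its integral
piece [4/3, 2): integrate (3*t/4 + 1) against the kernel
over [2, 8/3), the kernel integral of (3*t/4 + 3) enters the sum
over [8/3, ∞), the kernel integral of exp(-3*t/4) enters the sum

F(7/4) = 2*2**(3/4)*3**(1/4)*(-3960*3**(3/4) - 2160*2**(3/4) - 1155*uppergamma(7/4, 2) + 77 + 1155*uppergamma(7/4, 1) + 2310*2**(3/4)*uppergamma(7/4, 2) + 22560*sqrt(2))/10395
F(2/3) = 2**(2/3)*3**(1/3)*(-480*3**(2/3) - 336*2**(2/3) - 160*uppergamma(2/3, 2) + 15 + 160*2**(2/3)*uppergamma(2/3, 2) + 160*uppergamma(2/3, 1) + 1824*2**(1/3))/480
F(5/4) = 2*2**(1/4)*3**(3/4)*(-2808*3**(1/4) - 1456*2**(1/4) - 585*uppergamma(5/4, 2) + 45 + 1170*2**(1/4)*uppergamma(5/4, 2) + 585*uppergamma(5/4, 1) + 7696*sqrt(2))/5265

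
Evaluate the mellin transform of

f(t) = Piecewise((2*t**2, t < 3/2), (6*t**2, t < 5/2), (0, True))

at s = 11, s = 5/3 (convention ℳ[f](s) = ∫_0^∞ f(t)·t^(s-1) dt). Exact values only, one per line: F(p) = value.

the 2 pieces separated at 3/2 each add one integral
[0, 3/2) adds the kernel integral of 2*t**2
on [3/2, 5/2) integrate f = 6*t**2 against the kernel

F(11) = 3658920729/53248
F(5/3) = 9*2**(1/3)*(-18*3**(2/3) + 125*5**(2/3))/88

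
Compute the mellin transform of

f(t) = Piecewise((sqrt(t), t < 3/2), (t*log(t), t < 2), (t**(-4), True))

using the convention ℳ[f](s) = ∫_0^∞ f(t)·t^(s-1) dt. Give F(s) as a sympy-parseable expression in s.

cuts at 3/2, 2: linearity sums the 3 kernel integrals
[0, 3/2) adds the kernel integral of sqrt(t)
piece [3/2, 2): integrate t*log(t) against the kernel
for t in [2, ∞): the term is ∫ t**(-4)·t^(s-1)

(-32*2**(2*s)*(s - 4)*(2*s + 1) + 3**s*s*(s - 4)*(2*s + 1)*(-24*log(3) + 24*log(2)) + 3**s*(s - 4)*(2*s + 1)*(-24*log(3) + 24*log(2)) + 24*3**s*(s - 4)*(2*s + 1) + 16*3**s*sqrt(6)*(s - 4)*(s**2 + 2*s + 1) + 32*4**s*s*(s - 4)*(2*s + 1)*log(2) + 32*4**s*(s - 4)*(2*s + 1)*log(2) - 4**s*(2*s + 1)*(s**2 + 2*s + 1))/(16*2**s*(s - 4)*(2*s + 1)*(s**2 + 2*s + 1))
  -1/2 < Re(s) < 4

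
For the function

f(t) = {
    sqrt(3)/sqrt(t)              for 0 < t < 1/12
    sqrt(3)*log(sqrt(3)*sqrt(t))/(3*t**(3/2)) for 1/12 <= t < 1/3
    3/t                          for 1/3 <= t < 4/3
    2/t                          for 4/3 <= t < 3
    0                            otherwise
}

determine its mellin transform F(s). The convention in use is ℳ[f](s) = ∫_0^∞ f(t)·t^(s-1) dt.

back out the shared t-power: sqrt(3)*sqrt(t) on [0, 1/12); sqrt(3)*log(sqrt(3)*sqrt(t))/(3*sqrt(t)) on [1/12, 1/3); 3 on [1/3, 4/3); …
remove the common scale on t first: sqrt(t) on [0, 1/4); log(sqrt(t))/sqrt(t) on [1/4, 1); 3 on [1, 4); …
back out the power substitution: t on [0, 1/2); log(t)/t on [1/2, 1); 3 on [1, 2); …
along the cuts 1/12, 1/3, 4/3, ℳ[f](s) splits into 4 integrals
∫ sqrt(3)/sqrt(t)·t^(s-1) over [0, 1/12)
segment 1/12 to 1/3 holds sqrt(3)*log(sqrt(3)*sqrt(t))/(3*t**(3/2)); add its integral
∫ 3/t·t^(s-1) over [1/3, 4/3)
[4/3, 3) adds the kernel integral of 2/t

2**(2 - 2*s)*3**(1 - s)*(-4*2**(2*s - 2)*(s - 1)*(2*s - 1) - 6*2**(2*s - 2)*(2*s - 1)*(-4*s + 4*(s - 1)**2 + 5) + 2*2**(4*s - 4)*(2*s - 1)*(-4*s + 4*(s - 1)**2 + 5) + 4*6**(2*s - 2)*(2*s - 1)*(-4*s + 4*(s - 1)**2 + 5) + 16*(s - 1)**2*(2*s - 1)*log(2) - 8*(s - 1)*(2*s - 1)*log(2) + 8*(s - 1)*(2*s - 1) + 2*(s - 1)*(-4*s + 4*(s - 1)**2 + 5))/(2*(s - 1)*(2*s - 1)*(-4*s + 4*(s - 1)**2 + 5))
  Re(s) > 1/2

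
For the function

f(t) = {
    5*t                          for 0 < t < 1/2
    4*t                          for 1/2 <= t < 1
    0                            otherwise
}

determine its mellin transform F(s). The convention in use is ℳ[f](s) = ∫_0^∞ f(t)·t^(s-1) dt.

cuts at 1/2: linearity sums the 2 kernel integrals
∫ over [0, 1/2) of 5*t·t^(s-1) joins the sum
between 1/2 and 1 the integrand is 4*t·t^(s-1)

(8 + 2**(-s))/(2*(s + 1))
  Re(s) > -1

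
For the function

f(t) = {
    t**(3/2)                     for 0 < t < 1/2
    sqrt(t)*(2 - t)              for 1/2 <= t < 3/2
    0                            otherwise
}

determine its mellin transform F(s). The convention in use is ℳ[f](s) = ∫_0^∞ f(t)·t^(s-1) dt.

peel off the shared t-power: t on [0, 1/2); 2 - t on [1/2, 3/2)
summing 2 kernel integrals split by 1/2 yields ℳ[f](s)
over [0, 1/2), the kernel integral of t**(3/2) enters the sum
between 1/2 and 3/2 the integrand is sqrt(t)*(2 - t)·t^(s-1)

2**(-s - 1/2)*(3**(s + 1/2)*(2*s + 1) + 8*3**(s + 1/2) - 4*s - 10)/((2*s + 1)*(2*s + 3))
  Re(s) > -3/2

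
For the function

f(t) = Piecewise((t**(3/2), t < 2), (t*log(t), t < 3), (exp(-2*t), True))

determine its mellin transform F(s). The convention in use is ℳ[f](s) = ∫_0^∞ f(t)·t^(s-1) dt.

(-12**s*s*(2*s + 3)*log(4) - 12**s*(2*s + 3)*log(4) + 12**s*(4*s + 6) + 12**s*sqrt(2)*(4*s**2 + 8*s + 4) + 3*18**s*s*(2*s + 3)*log(3) + 18**s*(-6*s - 9) + 3*18**s*(2*s + 3)*log(3) + 3**s*(2*s + 3)*(s**2 + 2*s + 1)*uppergamma(s, 6))/(6**s*(2*s + 3)*(s**2 + 2*s + 1))
  Re(s) > -3/2

decompose at 2, 3; ℳ[f](s) sums the 3 pieces' integrals
over [0, 2), the kernel integral of t**(3/2) enters the sum
on [2, 3): add ∫ t*log(t)·t^(s-1) dt
over [3, ∞), the kernel integral of exp(-2*t) enters the sum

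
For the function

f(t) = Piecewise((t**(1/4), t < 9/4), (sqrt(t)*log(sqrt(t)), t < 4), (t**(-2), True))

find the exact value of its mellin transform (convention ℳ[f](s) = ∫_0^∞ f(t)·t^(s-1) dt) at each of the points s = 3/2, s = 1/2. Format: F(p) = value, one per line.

F(3/2) = -81*log(3)/32 - 47/128 + 27*sqrt(6)/28 + 337*log(2)/32
F(1/2) = -9*log(3)/4 - 19/24 + sqrt(6) + 25*log(2)/4

undo the power substitution: sqrt(t) on [0, 3/2); t*log(t) on [3/2, 2); t**(-4) on [2, ∞)
decompose at 9/4, 4; ℳ[f](s) sums the 3 pieces' integrals
∫ over [0, 9/4) of t**(1/4)·t^(s-1) joins the sum
on [9/4, 4): add ∫ sqrt(t)*log(sqrt(t))·t^(s-1) dt
the [4, ∞) slice contributes ∫ t**(-2)·t^(s-1) dt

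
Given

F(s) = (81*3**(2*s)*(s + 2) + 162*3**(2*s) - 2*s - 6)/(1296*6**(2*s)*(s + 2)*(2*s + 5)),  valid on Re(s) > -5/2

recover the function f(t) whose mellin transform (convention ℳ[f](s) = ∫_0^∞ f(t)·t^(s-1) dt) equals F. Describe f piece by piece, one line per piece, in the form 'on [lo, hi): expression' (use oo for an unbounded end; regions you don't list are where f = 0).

on [0, 1/36): 3*t**(5/2)
on [1/36, 1/4): t**2*(2 - 3*sqrt(t))

reversing the shared t-power: 3*sqrt(t) on [0, 1/36); 2 - 3*sqrt(t) on [1/36, 1/4)
invert the power substitution to get 3*t on [0, 1/6); 2 - 3*t on [1/6, 1/2)
undo the common scale on t: t on [0, 1/2); 2 - t on [1/2, 3/2)
integrate the 2 segments split at 1/36, then add the results
for t in [0, 1/36): the term is ∫ 3*t**(5/2)·t^(s-1)
segment [1/36, 1/4) carries t**2*(2 - 3*sqrt(t)); integrate it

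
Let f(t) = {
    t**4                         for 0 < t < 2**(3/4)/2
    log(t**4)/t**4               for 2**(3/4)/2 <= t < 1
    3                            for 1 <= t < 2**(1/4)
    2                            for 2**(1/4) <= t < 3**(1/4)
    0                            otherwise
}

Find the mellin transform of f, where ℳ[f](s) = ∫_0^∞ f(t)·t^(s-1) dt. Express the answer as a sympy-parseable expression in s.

(2**(3/4)/2)**s*(-8*2**(s/4)*s*(s + 4) - 6*2**(s/4)*(s + 4)*(s**2 - 8*s + 16) + 2*2**(s/2)*(s + 4)*(s**2 - 8*s + 16) + 4*6**(s/4)*(s + 4)*(s**2 - 8*s + 16) + 4*s**2*(s + 4)*log(2) - 16*s*(s + 4)*log(2) + 16*s*(s + 4) + s*(s**2 - 8*s + 16))/(2*s*(s + 4)*(s**2 - 8*s + 16))
  Re(s) > -4

remove the power substitution first: t**2 on [0, sqrt(2)/2); log(t**2)/t**2 on [sqrt(2)/2, 1); 3 on [1, sqrt(2)); …
undo the power substitution: t on [0, 1/2); log(t)/t on [1/2, 1); 3 on [1, 2); …
slice at 2**(3/4)/2, 1, 2**(1/4), transform all 4 pieces, and sum them
∫ t**4·t^(s-1) over [0, 2**(3/4)/2)
[2**(3/4)/2, 1) adds the kernel integral of log(t**4)/t**4
the [1, 2**(1/4)) slice contributes ∫ 3·t^(s-1) dt
segment [2**(1/4), 3**(1/4)) carries 2; integrate it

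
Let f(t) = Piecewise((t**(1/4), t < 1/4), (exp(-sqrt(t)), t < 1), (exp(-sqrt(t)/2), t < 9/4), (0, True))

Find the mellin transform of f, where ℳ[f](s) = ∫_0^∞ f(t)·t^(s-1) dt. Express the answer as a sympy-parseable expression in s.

2**(1 - 2*s)*(16**s*(4*s + 1)*uppergamma(2*s, 1/2) - 16**s*(4*s + 1)*uppergamma(2*s, 3/4) + 4**s*(4*s + 1)*uppergamma(2*s, 1/2) - 4**s*(4*s + 1)*uppergamma(2*s, 1) + sqrt(2))/(4*s + 1)
  Re(s) > -1/4

peel off the power substitution: sqrt(t) on [0, 1/2); exp(-t) on [1/2, 1); exp(-t/2) on [1, 3/2)
treat the 3 regions marked off by 1/4, 1 separately and sum
on [0, 1/4) integrate f = t**(1/4) against the kernel
over [1/4, 1), the kernel integral of exp(-sqrt(t)) enters the sum
piece [1, 9/4): integrate exp(-sqrt(t)/2) against the kernel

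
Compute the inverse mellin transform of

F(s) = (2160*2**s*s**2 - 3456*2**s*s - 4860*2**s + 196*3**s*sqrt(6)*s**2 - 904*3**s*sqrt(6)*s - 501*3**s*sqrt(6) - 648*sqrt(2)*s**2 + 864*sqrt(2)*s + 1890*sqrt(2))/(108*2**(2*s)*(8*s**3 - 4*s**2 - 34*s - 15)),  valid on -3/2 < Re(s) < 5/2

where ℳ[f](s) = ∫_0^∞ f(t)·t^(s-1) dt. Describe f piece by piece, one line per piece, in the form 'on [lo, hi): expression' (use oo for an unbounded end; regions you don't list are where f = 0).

the common scale on t comes off first: t**(3/2) on [0, 1/2); sqrt(t)*(2*t + 1) on [1/2, 1); t**(3/2)/2 on [1, 3/2); …
the shared t-power comes off first: t on [0, 1/2); 2*t + 1 on [1/2, 1); t/2 on [1, 3/2); …
decompose at 1/4, 1/2, 3/4; ℳ[f](s) sums the 4 pieces' integrals
on [0, 1/4) integrate f = 2*sqrt(2)*t**(3/2) against the kernel
on [1/4, 1/2): add ∫ sqrt(2)*sqrt(t)*(4*t + 1)·t^(s-1) dt
∫ sqrt(2)*t**(3/2)·t^(s-1) over [1/2, 3/4)
on [3/4, ∞): add ∫ sqrt(2)/(8*t**(5/2))·t^(s-1) dt

on [0, 1/4): 2*sqrt(2)*t**(3/2)
on [1/4, 1/2): sqrt(2)*sqrt(t)*(4*t + 1)
on [1/2, 3/4): sqrt(2)*t**(3/2)
on [3/4, oo): sqrt(2)/(8*t**(5/2))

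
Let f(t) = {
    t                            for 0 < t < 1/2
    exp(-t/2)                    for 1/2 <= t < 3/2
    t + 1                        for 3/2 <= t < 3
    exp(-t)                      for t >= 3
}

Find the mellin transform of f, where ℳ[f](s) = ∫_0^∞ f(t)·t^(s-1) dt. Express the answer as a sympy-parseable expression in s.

(2*2**s*s*(s + 1)*uppergamma(s, 3) - 5*3**s*s - 2*3**s + 2*4**s*s*(s + 1)*uppergamma(s, 1/4) - 2*4**s*s*(s + 1)*uppergamma(s, 3/4) + 8*6**s*s + 2*6**s + s)/(2*2**s*s*(s + 1))
  Re(s) > -1

split f at 1/2, 3/2, 3: ℳ[f](s) collects 4 kernel integrals
∫ over [0, 1/2) of t·t^(s-1) joins the sum
[1/2, 3/2) adds the kernel integral of exp(-t/2)
∫ (t + 1)·t^(s-1) over [3/2, 3)
segment [3, ∞) carries exp(-t); integrate it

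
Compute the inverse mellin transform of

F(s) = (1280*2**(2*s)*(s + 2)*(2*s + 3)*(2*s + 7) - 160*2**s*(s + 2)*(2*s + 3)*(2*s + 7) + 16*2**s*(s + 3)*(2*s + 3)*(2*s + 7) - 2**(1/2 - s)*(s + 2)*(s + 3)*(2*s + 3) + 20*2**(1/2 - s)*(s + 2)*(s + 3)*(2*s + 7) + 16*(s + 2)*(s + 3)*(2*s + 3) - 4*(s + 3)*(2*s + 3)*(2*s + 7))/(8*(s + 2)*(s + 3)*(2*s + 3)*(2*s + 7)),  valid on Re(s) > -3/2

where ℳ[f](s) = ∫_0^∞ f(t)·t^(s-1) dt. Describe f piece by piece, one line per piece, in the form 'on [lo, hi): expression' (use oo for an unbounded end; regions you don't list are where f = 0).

on [0, 1/2): 5*t**(3/2)
on [1/2, 1): t**(7/2)
on [1, 2): t**2/2
on [2, 4): 5*t**3/2

slice at 1/2, 1, 2, transform all 4 pieces, and sum them
∫ over [0, 1/2) of 5*t**(3/2)·t^(s-1) joins the sum
on [1/2, 1) integrate f = t**(7/2) against the kernel
∫ t**2/2·t^(s-1) over [1, 2)
∫ over [2, 4) of 5*t**3/2·t^(s-1) joins the sum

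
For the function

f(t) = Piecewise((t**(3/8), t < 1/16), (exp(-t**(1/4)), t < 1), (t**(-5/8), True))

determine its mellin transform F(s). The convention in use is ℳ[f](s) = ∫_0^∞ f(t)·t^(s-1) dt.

undo the power substitution: t**(3/4) on [0, 1/4); exp(-sqrt(t)) on [1/4, 1); t**(-5/4) on [1, ∞)
strip the power substitution: t**(3/2) on [0, 1/2); exp(-t) on [1/2, 1); t**(-5/2) on [1, ∞)
integrate the 3 segments split at 1/16, 1, then add the results
∫ t**(3/8)·t^(s-1) over [0, 1/16)
[1/16, 1) adds the kernel integral of exp(-t**(1/4))
piece [1, ∞): integrate t**(-5/8) against the kernel

2*(2*2**(4*s)*(8*s - 5)*(8*s + 3)*uppergamma(4*s, 1/2) - 2*2**(4*s)*(8*s - 5)*(8*s + 3)*uppergamma(4*s, 1) - 4*2**(4*s)*(8*s + 3) + sqrt(2)*(8*s - 5))/(16**s*(8*s - 5)*(8*s + 3))
  -3/8 < Re(s) < 5/8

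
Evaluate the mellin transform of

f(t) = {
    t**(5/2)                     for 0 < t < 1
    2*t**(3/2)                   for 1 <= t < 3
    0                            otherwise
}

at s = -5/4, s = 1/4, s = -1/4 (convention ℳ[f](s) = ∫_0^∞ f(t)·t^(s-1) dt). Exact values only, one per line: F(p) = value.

invert the shared t-power to get t**(3/2) on [0, 1); 2*sqrt(t) on [1, 3)
slice at 1, transform all 2 pieces, and sum them
over [0, 1), the kernel integral of t**(5/2) enters the sum
piece [1, 3): integrate 2*t**(3/2) against the kernel

F(-5/4) = -36/5 + 8*3**(1/4)
F(1/4) = -60/77 + 24*3**(3/4)/7
F(-1/4) = -52/45 + 24*3**(1/4)/5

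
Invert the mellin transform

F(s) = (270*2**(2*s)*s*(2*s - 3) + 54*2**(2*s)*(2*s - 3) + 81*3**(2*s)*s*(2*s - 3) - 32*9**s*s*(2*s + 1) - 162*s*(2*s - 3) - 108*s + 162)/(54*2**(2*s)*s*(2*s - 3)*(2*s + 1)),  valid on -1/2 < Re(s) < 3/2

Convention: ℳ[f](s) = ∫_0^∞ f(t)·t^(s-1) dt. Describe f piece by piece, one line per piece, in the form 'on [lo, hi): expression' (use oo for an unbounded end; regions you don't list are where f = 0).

the power substitution comes off first: t on [0, 1/2); 2*t + 1 on [1/2, 1); t/2 on [1, 3/2); …
split f at 1/4, 1, 9/4: ℳ[f](s) collects 4 kernel integrals
on [0, 1/4) integrate f = sqrt(t) against the kernel
∫ over [1/4, 1) of (2*sqrt(t) + 1)·t^(s-1) joins the sum
∫ over [1, 9/4) of sqrt(t)/2·t^(s-1) joins the sum
segment 9/4 to ∞ holds t**(-3/2); add its integral

on [0, 1/4): sqrt(t)
on [1/4, 1): 2*sqrt(t) + 1
on [1, 9/4): sqrt(t)/2
on [9/4, oo): t**(-3/2)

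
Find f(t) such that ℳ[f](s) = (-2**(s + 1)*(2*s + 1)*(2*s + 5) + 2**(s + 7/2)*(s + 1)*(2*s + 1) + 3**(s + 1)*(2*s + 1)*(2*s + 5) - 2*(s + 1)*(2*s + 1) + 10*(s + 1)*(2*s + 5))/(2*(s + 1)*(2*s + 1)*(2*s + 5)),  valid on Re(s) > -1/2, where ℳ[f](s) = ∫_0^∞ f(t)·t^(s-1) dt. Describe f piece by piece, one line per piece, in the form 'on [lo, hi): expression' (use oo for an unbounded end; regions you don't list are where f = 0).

on [0, 1): 5*sqrt(t)/2
on [1, 2): t**(5/2)/2
on [2, 3): t/2

summing 3 kernel integrals split by 1, 2 yields ℳ[f](s)
piece [0, 1): integrate 5*sqrt(t)/2 against the kernel
segment 1 to 2 holds t**(5/2)/2; add its integral
between 2 and 3 the integrand is t/2·t^(s-1)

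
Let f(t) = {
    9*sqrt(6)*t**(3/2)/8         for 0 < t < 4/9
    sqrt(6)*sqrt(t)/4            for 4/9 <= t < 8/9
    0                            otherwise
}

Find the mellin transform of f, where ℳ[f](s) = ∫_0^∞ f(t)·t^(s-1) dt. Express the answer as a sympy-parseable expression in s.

undo the common scale on t: 3*t**(3/2)/2 on [0, 2/3); sqrt(t)/2 on [2/3, 4/3)
invert the shared t-power to get 3*t/2 on [0, 2/3); 1/2 on [2/3, 4/3)
invert the common scale on t to get t on [0, 1); 1/2 on [1, 2)
summing 2 kernel integrals split by 4/9 yields ℳ[f](s)
the [0, 4/9) slice contributes ∫ 9*sqrt(6)*t**(3/2)/8·t^(s-1) dt
piece [4/9, 8/9): integrate sqrt(6)*sqrt(t)/4 against the kernel

(2/3)**(2*s + 1/2)*(2**(s + 1/2)*(2*s + 3) + 2*s - 1)/((2*s + 1)*(2*s + 3))
  Re(s) > -3/2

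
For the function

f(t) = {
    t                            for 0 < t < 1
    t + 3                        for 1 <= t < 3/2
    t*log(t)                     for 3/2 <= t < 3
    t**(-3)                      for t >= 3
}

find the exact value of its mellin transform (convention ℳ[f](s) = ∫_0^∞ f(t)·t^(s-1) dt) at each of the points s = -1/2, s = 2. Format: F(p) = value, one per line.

decompose at 1, 3/2, 3; ℳ[f](s) sums the 4 pieces' integrals
the [0, 1) slice contributes ∫ t·t^(s-1) dt
between 1 and 3/2 the integrand is (t + 3)·t^(s-1)
segment [3/2, 3) carries t*log(t); integrate it
on [3, ∞): add ∫ t**(-3)·t^(s-1) dt

F(-1/2) = -2266*sqrt(3)/567 + sqrt(6) + log(2**(sqrt(6))*3**(-sqrt(6) + 2*sqrt(3))) + 6
F(2) = 17/24 + 9*log(2)/8 + 63*log(3)/8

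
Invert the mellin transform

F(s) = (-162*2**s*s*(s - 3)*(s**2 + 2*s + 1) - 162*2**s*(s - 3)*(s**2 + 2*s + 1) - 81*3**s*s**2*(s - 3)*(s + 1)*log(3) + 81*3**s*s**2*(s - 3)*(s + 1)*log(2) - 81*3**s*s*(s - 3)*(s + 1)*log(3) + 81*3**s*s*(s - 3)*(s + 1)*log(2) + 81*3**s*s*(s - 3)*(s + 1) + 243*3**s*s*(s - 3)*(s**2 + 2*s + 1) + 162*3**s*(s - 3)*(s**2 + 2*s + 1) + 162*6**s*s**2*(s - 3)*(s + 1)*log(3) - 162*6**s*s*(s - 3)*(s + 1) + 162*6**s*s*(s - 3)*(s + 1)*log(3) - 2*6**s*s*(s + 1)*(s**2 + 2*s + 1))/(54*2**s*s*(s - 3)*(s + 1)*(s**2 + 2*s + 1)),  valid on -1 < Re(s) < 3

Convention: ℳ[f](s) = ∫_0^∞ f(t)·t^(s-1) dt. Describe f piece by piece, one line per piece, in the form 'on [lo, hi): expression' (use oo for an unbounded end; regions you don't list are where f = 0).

breakpoints 1, 3/2, 3: one integral from each of the 4 segments
segment [0, 1) carries t; integrate it
∫ over [1, 3/2) of (t + 3)·t^(s-1) joins the sum
segment 3/2 to 3 holds t*log(t); add its integral
the [3, ∞) slice contributes ∫ t**(-3)·t^(s-1) dt

on [0, 1): t
on [1, 3/2): t + 3
on [3/2, 3): t*log(t)
on [3, oo): t**(-3)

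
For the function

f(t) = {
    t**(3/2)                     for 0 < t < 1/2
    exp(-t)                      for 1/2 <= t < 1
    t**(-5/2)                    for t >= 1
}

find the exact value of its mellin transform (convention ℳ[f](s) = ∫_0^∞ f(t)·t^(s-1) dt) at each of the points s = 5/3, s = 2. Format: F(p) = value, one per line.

integrate the 3 segments split at 1/2, 1, then add the results
segment [0, 1/2) carries t**(3/2); integrate it
segment 1/2 to 1 holds exp(-t); add its integral
piece [1, ∞): integrate t**(-5/2) against the kernel

F(5/3) = -uppergamma(5/3, 1) + 3*2**(5/6)/152 + uppergamma(5/3, 1/2) + 6/5
F(2) = -2*exp(-1) + sqrt(2)/56 + 3*exp(-1/2)/2 + 2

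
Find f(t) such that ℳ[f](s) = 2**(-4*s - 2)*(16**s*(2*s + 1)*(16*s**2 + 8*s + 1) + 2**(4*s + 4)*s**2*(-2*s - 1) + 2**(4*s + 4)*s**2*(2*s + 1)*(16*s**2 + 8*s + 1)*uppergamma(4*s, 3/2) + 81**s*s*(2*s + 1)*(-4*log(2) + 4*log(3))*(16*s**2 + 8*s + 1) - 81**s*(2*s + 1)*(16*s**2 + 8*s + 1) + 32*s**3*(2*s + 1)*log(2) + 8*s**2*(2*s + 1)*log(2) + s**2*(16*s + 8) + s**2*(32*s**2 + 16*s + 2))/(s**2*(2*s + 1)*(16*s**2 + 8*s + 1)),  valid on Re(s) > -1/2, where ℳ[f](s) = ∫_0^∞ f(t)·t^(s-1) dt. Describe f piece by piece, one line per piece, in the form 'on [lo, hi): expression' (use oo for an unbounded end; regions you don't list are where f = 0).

on [0, 1/16): sqrt(t)
on [1/16, 1): t**(1/4)*log(t**(1/4))
on [1, 81/16): log(t**(1/4))
on [81/16, oo): exp(-t**(1/4))

remove the power substitution first: t on [0, 1/4); sqrt(t)*log(sqrt(t)) on [1/4, 1); log(sqrt(t)) on [1, 9/4); …
peel off the power substitution: t**2 on [0, 1/2); t*log(t) on [1/2, 1); log(t) on [1, 3/2); …
summing 4 kernel integrals split by 1/16, 1, 81/16 yields ℳ[f](s)
segment [0, 1/16) carries sqrt(t); integrate it
∫ over [1/16, 1) of t**(1/4)*log(t**(1/4))·t^(s-1) joins the sum
the [1, 81/16) slice contributes ∫ log(t**(1/4))·t^(s-1) dt
segment [81/16, ∞) carries exp(-t**(1/4)); integrate it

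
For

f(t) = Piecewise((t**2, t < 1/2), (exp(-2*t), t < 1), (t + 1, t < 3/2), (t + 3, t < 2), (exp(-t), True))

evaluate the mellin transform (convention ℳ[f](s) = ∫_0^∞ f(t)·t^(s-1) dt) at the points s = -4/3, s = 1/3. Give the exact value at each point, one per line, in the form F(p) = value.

decompose at 1/2, 1, 3/2, 2; ℳ[f](s) sums the 5 pieces' integrals
for t in [0, 1/2): the term is ∫ t**2·t^(s-1)
∫ over [1/2, 1) of exp(-2*t)·t^(s-1) joins the sum
on [1, 3/2) integrate f = (t + 1) against the kernel
piece [3/2, 2): integrate (t + 3) against the kernel
on [2, ∞) integrate f = exp(-t) against the kernel

F(-4/3) = 2**(1/3)*(-99*2**(1/3) - 96*uppergamma(-4/3, 2) + 24*2**(2/3)*uppergamma(-4/3, 2) + 96*uppergamma(-4/3, 1) + 16*3**(2/3) + 36 + 90*2**(2/3))/48
F(1/3) = 2**(2/3)*(-168*3**(1/3) - 105*2**(1/3) - 28*uppergamma(1/3, 2) + 28*2**(1/3)*uppergamma(1/3, 2) + 3 + 28*uppergamma(1/3, 1) + 294*2**(2/3))/56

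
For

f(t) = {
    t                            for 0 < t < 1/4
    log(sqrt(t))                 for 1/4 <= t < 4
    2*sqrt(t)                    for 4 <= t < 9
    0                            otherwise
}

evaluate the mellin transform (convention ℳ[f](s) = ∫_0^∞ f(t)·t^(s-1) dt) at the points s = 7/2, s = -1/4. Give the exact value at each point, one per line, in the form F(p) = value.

strip the power substitution: t**2 on [0, 1/2); log(t) on [1/2, 2); 2*t on [2, 3)
breakpoints 1/4, 4: one integral from each of the 3 segments
∫ t·t^(s-1) over [0, 1/4)
between 1/4 and 4 the integrand is log(sqrt(t))·t^(s-1)
for t in [4, 9): the term is ∫ 2*sqrt(t)·t^(s-1)

F(7/2) = 16385*log(2)/448 + 355314901/112896
F(-1/4) = sqrt(2)*(-18*log(2) - 11 + 12*sqrt(6))/3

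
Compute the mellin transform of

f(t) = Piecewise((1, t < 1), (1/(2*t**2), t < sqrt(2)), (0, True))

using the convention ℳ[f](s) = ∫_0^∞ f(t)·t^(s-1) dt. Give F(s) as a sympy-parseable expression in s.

(2**(s/2)*s + 2*s - 8)/(4*s*(s - 2))
  Re(s) > 0

back out the power substitution: 1 on [0, 1); 1/(2*t) on [1, 2)
peel off the shared t-power: t on [0, 1); 1/2 on [1, 2)
integrate the 2 segments split at 1, then add the results
on [0, 1) integrate f = 1 against the kernel
[1, sqrt(2)) adds the kernel integral of 1/(2*t**2)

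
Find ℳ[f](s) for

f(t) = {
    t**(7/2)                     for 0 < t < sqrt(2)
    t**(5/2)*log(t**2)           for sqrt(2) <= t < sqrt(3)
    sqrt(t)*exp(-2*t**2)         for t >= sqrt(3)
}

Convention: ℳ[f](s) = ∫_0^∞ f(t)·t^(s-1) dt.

undo the shared t-power: t**3 on [0, sqrt(2)); t**2*log(t**2) on [sqrt(2), sqrt(3)); exp(-2*t**2) on [sqrt(3), ∞)
invert the power substitution to get t**(3/2) on [0, 2); t*log(t) on [2, 3); exp(-2*t) on [3, ∞)
split f at sqrt(2), sqrt(3): ℳ[f](s) collects 3 kernel integrals
∫ t**(7/2)·t^(s-1) over [0, sqrt(2))
over [sqrt(2), sqrt(3)), the kernel integral of t**(5/2)*log(t**2) enters the sum
segment [sqrt(3), ∞) carries sqrt(t)*exp(-2*t**2); integrate it

6**(-s/2 - 1/4)*(-12**(s/2 + 1/4)*(s + 1/2)*(s + 7/2)*log(2) - 2*12**(s/2 + 1/4)*(s + 7/2)*log(2) + 2*12**(s/2 + 1/4)*(s + 7/2) + 4*12**(s/2 + 1/4)*sqrt(2)*(s + (s + 1/2)**2/4 + 3/2) + 3*18**(s/2 + 1/4)*(s + 1/2)*(s + 7/2)*log(3)/2 - 3*18**(s/2 + 1/4)*(s + 7/2) + 3*18**(s/2 + 1/4)*(s + 7/2)*log(3) + 3**(s/2 + 1/4)*(s + 7/2)*(s + (s + 1/2)**2/4 + 3/2)*uppergamma(s/2 + 1/4, 6))/(2*(s + 7/2)*(s + (s + 1/2)**2/4 + 3/2))
  Re(s) > -7/2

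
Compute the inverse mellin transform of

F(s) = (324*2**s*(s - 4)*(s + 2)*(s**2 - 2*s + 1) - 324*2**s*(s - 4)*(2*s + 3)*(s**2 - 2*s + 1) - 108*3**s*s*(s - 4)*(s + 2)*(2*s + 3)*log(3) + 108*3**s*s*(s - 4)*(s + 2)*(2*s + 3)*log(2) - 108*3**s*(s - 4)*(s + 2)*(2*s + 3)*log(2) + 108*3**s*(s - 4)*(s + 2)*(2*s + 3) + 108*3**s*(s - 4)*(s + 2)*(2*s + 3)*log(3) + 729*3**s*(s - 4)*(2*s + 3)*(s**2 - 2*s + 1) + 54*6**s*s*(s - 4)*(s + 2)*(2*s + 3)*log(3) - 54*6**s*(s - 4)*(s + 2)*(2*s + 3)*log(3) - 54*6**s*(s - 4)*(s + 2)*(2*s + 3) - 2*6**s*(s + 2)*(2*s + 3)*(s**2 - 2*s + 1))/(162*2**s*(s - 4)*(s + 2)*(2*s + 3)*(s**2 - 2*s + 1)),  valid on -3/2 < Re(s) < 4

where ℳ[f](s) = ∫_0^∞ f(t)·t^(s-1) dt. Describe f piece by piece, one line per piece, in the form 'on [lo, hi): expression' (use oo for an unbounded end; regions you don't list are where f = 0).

linearity at 1, 3/2, 3 turns ℳ[f](s) into 4 summed integrals
segment 0 to 1 holds t**(3/2); add its integral
on [1, 3/2): add ∫ 2*t**2·t^(s-1) dt
piece [3/2, 3): integrate log(t)/t against the kernel
∫ t**(-4)·t^(s-1) over [3, ∞)

on [0, 1): t**(3/2)
on [1, 3/2): 2*t**2
on [3/2, 3): log(t)/t
on [3, oo): t**(-4)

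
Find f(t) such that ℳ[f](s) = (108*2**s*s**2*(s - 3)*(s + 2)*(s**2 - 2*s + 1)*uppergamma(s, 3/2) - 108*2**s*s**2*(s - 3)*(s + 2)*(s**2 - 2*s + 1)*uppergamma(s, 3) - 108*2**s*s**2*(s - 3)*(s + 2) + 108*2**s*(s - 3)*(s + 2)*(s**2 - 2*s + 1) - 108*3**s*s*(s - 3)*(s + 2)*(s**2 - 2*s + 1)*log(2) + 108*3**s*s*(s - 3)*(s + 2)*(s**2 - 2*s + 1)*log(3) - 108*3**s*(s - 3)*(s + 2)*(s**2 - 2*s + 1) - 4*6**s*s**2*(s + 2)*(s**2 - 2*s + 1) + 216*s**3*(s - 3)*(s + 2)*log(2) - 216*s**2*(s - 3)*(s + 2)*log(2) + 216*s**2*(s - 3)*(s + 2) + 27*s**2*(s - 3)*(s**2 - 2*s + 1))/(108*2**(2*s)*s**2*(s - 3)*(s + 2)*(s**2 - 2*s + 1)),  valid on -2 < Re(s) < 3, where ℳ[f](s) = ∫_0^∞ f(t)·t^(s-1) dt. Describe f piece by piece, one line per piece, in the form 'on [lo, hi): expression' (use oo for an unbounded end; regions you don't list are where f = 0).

on [0, 1/4): 4*t**2
on [1/4, 1/2): log(2*t)/(2*t)
on [1/2, 3/4): log(2*t)
on [3/4, 3/2): exp(-2*t)
on [3/2, oo): 1/(8*t**3)

undo the common scale on t: t**2 on [0, 1/2); log(t)/t on [1/2, 1); log(t) on [1, 3/2); …
slice at 1/4, 1/2, 3/4, 3/2, transform all 5 pieces, and sum them
the [0, 1/4) slice contributes ∫ 4*t**2·t^(s-1) dt
piece [1/4, 1/2): integrate log(2*t)/(2*t) against the kernel
segment 1/2 to 3/4 holds log(2*t); add its integral
over [3/4, 3/2), the kernel integral of exp(-2*t) enters the sum
[3/2, ∞) adds the kernel integral of 1/(8*t**3)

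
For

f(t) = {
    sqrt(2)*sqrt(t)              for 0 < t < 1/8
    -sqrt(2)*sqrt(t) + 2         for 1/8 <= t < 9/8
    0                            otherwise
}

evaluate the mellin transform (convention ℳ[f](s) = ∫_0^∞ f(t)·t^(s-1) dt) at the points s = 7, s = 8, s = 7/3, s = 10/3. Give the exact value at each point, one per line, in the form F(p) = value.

F(7) = 8609341/44040192
F(8) = 53808399/285212672
F(7/3) = -15/3808 + 3159*3**(2/3)/15232
F(10/3) = -39/117760 + 2187*3**(2/3)/14720

peel off the common scale on t: sqrt(t) on [0, 1/4); 2 - sqrt(t) on [1/4, 9/4)
the power substitution comes off first: t on [0, 1/2); 2 - t on [1/2, 3/2)
decompose at 1/8; ℳ[f](s) sums the 2 pieces' integrals
piece [0, 1/8): integrate sqrt(2)*sqrt(t) against the kernel
segment 1/8 to 9/8 holds (-sqrt(2)*sqrt(t) + 2); add its integral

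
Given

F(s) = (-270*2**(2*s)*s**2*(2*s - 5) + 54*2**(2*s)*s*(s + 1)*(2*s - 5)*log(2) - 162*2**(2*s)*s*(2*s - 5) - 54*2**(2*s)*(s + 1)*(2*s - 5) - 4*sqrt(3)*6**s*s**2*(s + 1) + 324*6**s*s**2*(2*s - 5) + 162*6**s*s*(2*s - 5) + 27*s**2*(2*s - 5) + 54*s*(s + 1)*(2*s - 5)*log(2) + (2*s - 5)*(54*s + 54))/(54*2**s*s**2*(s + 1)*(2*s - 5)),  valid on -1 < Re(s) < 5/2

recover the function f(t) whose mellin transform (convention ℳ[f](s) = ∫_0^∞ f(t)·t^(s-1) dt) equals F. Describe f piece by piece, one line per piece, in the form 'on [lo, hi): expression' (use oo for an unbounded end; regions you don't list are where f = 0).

the 4 pieces separated at 1/2, 2, 3 each add one integral
segment 0 to 1/2 holds t; add its integral
between 1/2 and 2 the integrand is log(t)·t^(s-1)
segment 2 to 3 holds (t + 3); add its integral
[3, ∞) adds the kernel integral of t**(-5/2)

on [0, 1/2): t
on [1/2, 2): log(t)
on [2, 3): t + 3
on [3, oo): t**(-5/2)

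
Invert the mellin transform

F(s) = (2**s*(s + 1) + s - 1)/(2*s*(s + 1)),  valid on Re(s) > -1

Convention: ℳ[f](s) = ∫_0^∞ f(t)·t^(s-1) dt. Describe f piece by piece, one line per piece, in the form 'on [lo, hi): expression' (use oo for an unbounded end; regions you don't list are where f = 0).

slice at 1, transform all 2 pieces, and sum them
segment [0, 1) carries t; integrate it
∫ 1/2·t^(s-1) over [1, 2)

on [0, 1): t
on [1, 2): 1/2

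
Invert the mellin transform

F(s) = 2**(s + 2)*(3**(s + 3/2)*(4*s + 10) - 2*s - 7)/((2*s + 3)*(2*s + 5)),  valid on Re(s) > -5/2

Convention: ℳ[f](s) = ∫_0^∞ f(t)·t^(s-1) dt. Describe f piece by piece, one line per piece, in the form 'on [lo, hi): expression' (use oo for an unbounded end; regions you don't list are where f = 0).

strip the shared t-power: sqrt(2)*t**(3/2)/4 on [0, 2); sqrt(2)*sqrt(t) on [2, 6)
invert the common scale on t to get t**(3/2) on [0, 1); 2*sqrt(t) on [1, 3)
cuts at 2: linearity sums the 2 kernel integrals
segment 0 to 2 holds sqrt(2)*t**(5/2)/4; add its integral
over [2, 6), the kernel integral of sqrt(2)*t**(3/2) enters the sum

on [0, 2): sqrt(2)*t**(5/2)/4
on [2, 6): sqrt(2)*t**(3/2)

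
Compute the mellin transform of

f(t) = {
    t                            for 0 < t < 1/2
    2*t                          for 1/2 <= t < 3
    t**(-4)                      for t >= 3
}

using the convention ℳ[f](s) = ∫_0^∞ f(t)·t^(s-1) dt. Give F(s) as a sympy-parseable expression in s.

(970*6**s*s - 3890*6**s - 81*s + 324)/(162*2**s*(s**2 - 3*s - 4))
  -1 < Re(s) < 4

decompose at 1/2, 3; ℳ[f](s) sums the 3 pieces' integrals
between 0 and 1/2 the integrand is t·t^(s-1)
for t in [1/2, 3): the term is ∫ 2*t·t^(s-1)
piece [3, ∞): integrate t**(-4) against the kernel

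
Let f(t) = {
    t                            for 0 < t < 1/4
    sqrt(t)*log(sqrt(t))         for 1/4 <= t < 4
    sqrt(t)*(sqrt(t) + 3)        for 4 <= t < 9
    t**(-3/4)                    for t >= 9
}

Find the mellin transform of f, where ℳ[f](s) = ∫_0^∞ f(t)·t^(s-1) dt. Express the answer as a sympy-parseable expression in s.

(360*2**(4*s)*(3 - 4*s)*(2*s + 1)**2 + 144*2**(4*s)*(s + 1)*(2*s + 1)*(4*s - 3)*log(2) - 144*2**(4*s)*(s + 1)*(4*s - 3) - 216*2**(4*s)*(2*s + 1)*(4*s - 3) - 16*sqrt(3)*6**(2*s)*(s + 1)*(2*s + 1)**2 + 648*6**(2*s)*(2*s + 1)**2*(4*s - 3) + 324*6**(2*s)*(2*s + 1)*(4*s - 3) + 36*(s + 1)*(2*s + 1)*(4*s - 3)*log(2) + 36*(s + 1)*(4*s - 3) + 9*(2*s + 1)**2*(4*s - 3))/(36*2**(2*s)*(s + 1)*(2*s + 1)**2*(4*s - 3))
  -1 < Re(s) < 3/4

invert the shared t-power to get sqrt(t) on [0, 1/4); log(sqrt(t)) on [1/4, 4); sqrt(t) + 3 on [4, 9); …
remove the power substitution first: t on [0, 1/2); log(t) on [1/2, 2); t + 3 on [2, 3); …
decompose at 1/4, 4, 9; ℳ[f](s) sums the 4 pieces' integrals
over [0, 1/4), the kernel integral of t enters the sum
between 1/4 and 4 the integrand is sqrt(t)*log(sqrt(t))·t^(s-1)
piece [4, 9): integrate sqrt(t)*(sqrt(t) + 3) against the kernel
over [9, ∞), the kernel integral of t**(-3/4) enters the sum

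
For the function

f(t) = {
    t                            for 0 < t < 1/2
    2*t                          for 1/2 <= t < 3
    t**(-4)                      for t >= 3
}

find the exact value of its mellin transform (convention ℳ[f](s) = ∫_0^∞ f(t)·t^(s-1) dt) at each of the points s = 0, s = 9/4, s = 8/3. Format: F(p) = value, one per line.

along the cuts 1/2, 3, ℳ[f](s) splits into 3 integrals
∫ over [0, 1/2) of t·t^(s-1) joins the sum
for t in [1/2, 3): the term is ∫ 2*t·t^(s-1)
∫ over [3, ∞) of t**(-4)·t^(s-1) joins the sum

F(0) = 1783/324
F(9/4) = 2**(3/4)*(-63 + 27320*6**(1/4))/3276
F(8/3) = 2**(1/3)*(-9 + 3910*6**(2/3))/528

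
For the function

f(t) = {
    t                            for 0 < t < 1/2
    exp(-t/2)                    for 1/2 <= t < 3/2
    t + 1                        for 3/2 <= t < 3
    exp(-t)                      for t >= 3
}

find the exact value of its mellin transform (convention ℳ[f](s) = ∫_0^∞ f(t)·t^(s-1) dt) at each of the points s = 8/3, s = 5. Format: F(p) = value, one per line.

f breaks at 1/2, 3/2, 3 into 4 integrals to sum
[0, 1/2) adds the kernel integral of t
segment [1/2, 3/2) carries exp(-t/2); integrate it
∫ over [3/2, 3) of (t + 1)·t^(s-1) joins the sum
the [3, ∞) slice contributes ∫ exp(-t)·t^(s-1) dt

F(8/3) = 2**(1/3)*(-2816*2**(1/3)*uppergamma(8/3, 3/4) - 621*3**(2/3) + 12 + 352*2**(2/3)*uppergamma(8/3, 3) + 2816*2**(1/3)*uppergamma(8/3, 1/4) + 3780*6**(2/3))/704
F(5) = -12993*exp(-3/4)/8 + 393*exp(-3) + 80009/480 + 7889*exp(-1/4)/8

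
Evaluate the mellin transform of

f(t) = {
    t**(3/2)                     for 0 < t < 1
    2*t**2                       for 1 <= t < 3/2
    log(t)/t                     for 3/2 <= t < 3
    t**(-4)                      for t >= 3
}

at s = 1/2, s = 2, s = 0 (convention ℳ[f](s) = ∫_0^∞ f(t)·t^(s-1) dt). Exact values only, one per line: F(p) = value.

F(1/2) = -754*sqrt(3)/567 - 2*sqrt(3)*log(3)/3 - 2*sqrt(6)*log(2)/3 - 3/10 + 2*sqrt(6)*log(3)/3 + 67*sqrt(6)/30
F(2) = 1759/2016 + 3*log(2)/2 + 3*log(3)/2
F(0) = log(6**(1/3)/2) + 365/162

decompose at 1, 3/2, 3; ℳ[f](s) sums the 4 pieces' integrals
on [0, 1): add ∫ t**(3/2)·t^(s-1) dt
over [1, 3/2), the kernel integral of 2*t**2 enters the sum
∫ over [3/2, 3) of log(t)/t·t^(s-1) joins the sum
between 3 and ∞ the integrand is t**(-4)·t^(s-1)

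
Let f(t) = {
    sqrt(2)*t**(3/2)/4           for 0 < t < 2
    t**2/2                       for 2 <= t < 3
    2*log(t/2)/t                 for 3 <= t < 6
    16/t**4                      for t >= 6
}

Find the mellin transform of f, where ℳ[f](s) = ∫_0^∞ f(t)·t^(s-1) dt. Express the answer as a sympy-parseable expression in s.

(324*2**s*(s - 4)*(s + 2)*(s**2 - 2*s + 1) - 324*2**s*(s - 4)*(2*s + 3)*(s**2 - 2*s + 1) - 108*3**s*s*(s - 4)*(s + 2)*(2*s + 3)*log(3) + 108*3**s*s*(s - 4)*(s + 2)*(2*s + 3)*log(2) - 108*3**s*(s - 4)*(s + 2)*(2*s + 3)*log(2) + 108*3**s*(s - 4)*(s + 2)*(2*s + 3) + 108*3**s*(s - 4)*(s + 2)*(2*s + 3)*log(3) + 729*3**s*(s - 4)*(2*s + 3)*(s**2 - 2*s + 1) + 54*6**s*s*(s - 4)*(s + 2)*(2*s + 3)*log(3) - 54*6**s*(s - 4)*(s + 2)*(2*s + 3)*log(3) - 54*6**s*(s - 4)*(s + 2)*(2*s + 3) - 2*6**s*(s + 2)*(2*s + 3)*(s**2 - 2*s + 1))/(162*(s - 4)*(s + 2)*(2*s + 3)*(s**2 - 2*s + 1))
  -3/2 < Re(s) < 4

strip the common scale on t: t**(3/2) on [0, 1); 2*t**2 on [1, 3/2); log(t)/t on [3/2, 3); …
cuts at 2, 3, 6: linearity sums the 4 kernel integrals
piece [0, 2): integrate sqrt(2)*t**(3/2)/4 against the kernel
the [2, 3) slice contributes ∫ t**2/2·t^(s-1) dt
over [3, 6), the kernel integral of 2*log(t/2)/t enters the sum
piece [6, ∞): integrate 16/t**4 against the kernel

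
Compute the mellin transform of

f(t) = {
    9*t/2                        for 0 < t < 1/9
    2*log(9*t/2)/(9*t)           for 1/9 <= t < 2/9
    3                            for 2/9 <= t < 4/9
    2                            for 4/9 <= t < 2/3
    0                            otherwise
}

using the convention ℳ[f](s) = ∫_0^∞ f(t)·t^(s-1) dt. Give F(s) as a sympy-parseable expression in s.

remove the common scale on t first: 3*t on [0, 1/6); log(3*t)/(3*t) on [1/6, 1/3); 3 on [1/3, 2/3); …
back out the common scale on t: t on [0, 1/2); log(t)/t on [1/2, 1); 3 on [1, 2); …
slice at 1/9, 2/9, 4/9, transform all 4 pieces, and sum them
over [0, 1/9), the kernel integral of 9*t/2 enters the sum
over [1/9, 2/9), the kernel integral of 2*log(9*t/2)/(9*t) enters the sum
∫ 3·t^(s-1) over [2/9, 4/9)
∫ 2·t^(s-1) over [4/9, 2/3)

(2*2**(2*s)*(s + 1)*(s**2 - 2*s + 1) - 2*2**s*s*(s + 1) - 6*2**s*(s + 1)*(s**2 - 2*s + 1) + 4*6**s*(s + 1)*(s**2 - 2*s + 1) + 4*s**2*(s + 1)*log(2) - 4*s*(s + 1)*log(2) + 4*s*(s + 1) + s*(s**2 - 2*s + 1))/(2*9**s*s*(s + 1)*(s**2 - 2*s + 1))
  Re(s) > -1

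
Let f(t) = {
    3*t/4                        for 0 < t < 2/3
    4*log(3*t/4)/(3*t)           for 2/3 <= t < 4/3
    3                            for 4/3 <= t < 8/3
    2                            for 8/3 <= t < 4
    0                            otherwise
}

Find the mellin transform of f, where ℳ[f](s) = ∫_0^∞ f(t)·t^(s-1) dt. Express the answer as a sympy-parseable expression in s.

2**s*(2*2**(2*s)*(s + 1)*(s**2 - 2*s + 1) - 2*2**s*s*(s + 1) - 6*2**s*(s + 1)*(s**2 - 2*s + 1) + 4*6**s*(s + 1)*(s**2 - 2*s + 1) + 4*s**2*(s + 1)*log(2) - 4*s*(s + 1)*log(2) + 4*s*(s + 1) + s*(s**2 - 2*s + 1))/(2*3**s*s*(s + 1)*(s**2 - 2*s + 1))
  Re(s) > -1

invert the common scale on t to get t/2 on [0, 1); 2*log(t/2)/t on [1, 2); 3 on [2, 4); …
the common scale on t comes off first: t on [0, 1/2); log(t)/t on [1/2, 1); 3 on [1, 2); …
linearity at 2/3, 4/3, 8/3 turns ℳ[f](s) into 4 summed integrals
piece [0, 2/3): integrate 3*t/4 against the kernel
[2/3, 4/3) adds the kernel integral of 4*log(3*t/4)/(3*t)
segment 4/3 to 8/3 holds 3; add its integral
over [8/3, 4), the kernel integral of 2 enters the sum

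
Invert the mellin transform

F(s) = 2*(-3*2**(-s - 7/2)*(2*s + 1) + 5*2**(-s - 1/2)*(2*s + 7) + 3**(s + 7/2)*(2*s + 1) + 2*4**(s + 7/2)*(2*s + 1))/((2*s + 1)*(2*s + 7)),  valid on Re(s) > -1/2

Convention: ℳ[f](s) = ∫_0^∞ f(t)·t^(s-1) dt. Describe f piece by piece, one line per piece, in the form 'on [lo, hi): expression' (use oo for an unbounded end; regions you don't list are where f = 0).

along the cuts 1/2, 3, ℳ[f](s) splits into 3 integrals
on [0, 1/2): add ∫ 5*sqrt(t)·t^(s-1) dt
[1/2, 3) adds the kernel integral of 3*t**(7/2)
on [3, 4) integrate f = 2*t**(7/2) against the kernel

on [0, 1/2): 5*sqrt(t)
on [1/2, 3): 3*t**(7/2)
on [3, 4): 2*t**(7/2)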